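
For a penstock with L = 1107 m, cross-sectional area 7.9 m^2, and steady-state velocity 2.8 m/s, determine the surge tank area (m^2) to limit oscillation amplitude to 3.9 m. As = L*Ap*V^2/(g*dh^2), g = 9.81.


As = 1107 * 7.9 * 2.8^2 / (9.81 * 3.9^2) = 459.5074 m^2


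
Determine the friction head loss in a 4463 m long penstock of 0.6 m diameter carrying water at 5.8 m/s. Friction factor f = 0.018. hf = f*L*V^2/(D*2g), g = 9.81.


hf = 0.018 * 4463 * 5.8^2 / (0.6 * 2 * 9.81) = 229.5647 m


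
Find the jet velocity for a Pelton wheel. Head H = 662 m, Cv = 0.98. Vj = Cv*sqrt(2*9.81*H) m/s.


Vj = 0.98 * sqrt(2*9.81*662) = 111.6875 m/s


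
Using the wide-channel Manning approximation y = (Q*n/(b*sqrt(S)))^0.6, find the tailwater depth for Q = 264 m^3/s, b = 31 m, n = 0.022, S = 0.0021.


y = (264 * 0.022 / (31 * 0.0021^0.5))^0.6 = 2.3277 m


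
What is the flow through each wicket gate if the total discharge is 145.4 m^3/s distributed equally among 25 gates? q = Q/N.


q = 145.4 / 25 = 5.8160 m^3/s


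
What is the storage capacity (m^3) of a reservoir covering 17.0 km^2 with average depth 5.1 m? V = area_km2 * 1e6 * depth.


V = 17.0 * 1e6 * 5.1 = 8.6700e+07 m^3


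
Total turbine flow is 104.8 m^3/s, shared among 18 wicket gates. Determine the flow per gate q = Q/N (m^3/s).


q = 104.8 / 18 = 5.8222 m^3/s


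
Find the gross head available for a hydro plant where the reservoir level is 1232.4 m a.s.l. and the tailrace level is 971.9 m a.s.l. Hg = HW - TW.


Hg = 1232.4 - 971.9 = 260.5000 m


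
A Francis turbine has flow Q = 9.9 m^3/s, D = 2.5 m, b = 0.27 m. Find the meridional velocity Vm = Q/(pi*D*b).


Vm = 9.9 / (pi * 2.5 * 0.27) = 4.6685 m/s


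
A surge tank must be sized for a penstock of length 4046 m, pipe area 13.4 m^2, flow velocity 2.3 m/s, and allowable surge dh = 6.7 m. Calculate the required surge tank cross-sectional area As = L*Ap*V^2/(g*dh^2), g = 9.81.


As = 4046 * 13.4 * 2.3^2 / (9.81 * 6.7^2) = 651.2800 m^2


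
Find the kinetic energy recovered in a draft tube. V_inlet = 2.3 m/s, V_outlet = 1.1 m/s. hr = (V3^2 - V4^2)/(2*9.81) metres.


hr = (2.3^2 - 1.1^2) / (2*9.81) = 0.2080 m


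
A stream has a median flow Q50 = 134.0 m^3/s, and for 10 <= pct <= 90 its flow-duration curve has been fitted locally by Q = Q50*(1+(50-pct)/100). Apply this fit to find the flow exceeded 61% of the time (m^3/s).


Q = 134.0 * (1 + (50 - 61)/100) = 119.2600 m^3/s


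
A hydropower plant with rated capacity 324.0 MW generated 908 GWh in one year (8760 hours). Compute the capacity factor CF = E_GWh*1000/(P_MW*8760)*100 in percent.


CF = 908 * 1000 / (324.0 * 8760) * 100 = 31.9917 %


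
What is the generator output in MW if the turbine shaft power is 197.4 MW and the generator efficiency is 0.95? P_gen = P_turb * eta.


P_gen = 197.4 * 0.95 = 187.5300 MW


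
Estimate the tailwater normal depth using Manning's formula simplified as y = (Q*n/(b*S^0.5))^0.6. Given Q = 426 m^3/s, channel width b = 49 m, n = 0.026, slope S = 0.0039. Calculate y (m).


y = (426 * 0.026 / (49 * 0.0039^0.5))^0.6 = 2.1637 m


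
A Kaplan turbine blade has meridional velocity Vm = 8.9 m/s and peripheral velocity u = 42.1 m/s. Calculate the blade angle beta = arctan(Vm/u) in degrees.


beta = arctan(8.9 / 42.1) = 11.9367 degrees


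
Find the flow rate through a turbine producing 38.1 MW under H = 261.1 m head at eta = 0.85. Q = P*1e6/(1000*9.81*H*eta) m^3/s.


Q = 38.1 * 1e6 / (1000 * 9.81 * 261.1 * 0.85) = 17.4997 m^3/s


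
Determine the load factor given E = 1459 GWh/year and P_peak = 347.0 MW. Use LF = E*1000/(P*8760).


LF = 1459 * 1000 / (347.0 * 8760) = 0.4800


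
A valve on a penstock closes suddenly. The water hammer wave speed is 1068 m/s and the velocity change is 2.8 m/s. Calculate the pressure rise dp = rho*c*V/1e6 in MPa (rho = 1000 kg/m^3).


dp = 1000 * 1068 * 2.8 / 1e6 = 2.9904 MPa


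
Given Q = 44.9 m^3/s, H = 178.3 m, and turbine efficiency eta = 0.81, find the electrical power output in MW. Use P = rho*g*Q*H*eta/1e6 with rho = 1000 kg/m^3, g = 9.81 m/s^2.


P = 1000 * 9.81 * 44.9 * 178.3 * 0.81 / 1e6 = 63.6139 MW


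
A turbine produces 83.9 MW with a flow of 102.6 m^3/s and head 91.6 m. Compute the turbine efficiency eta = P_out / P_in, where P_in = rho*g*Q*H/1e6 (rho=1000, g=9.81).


P_in = 1000 * 9.81 * 102.6 * 91.6 / 1e6 = 92.1959 MW
eta = 83.9 / 92.1959 = 0.9100


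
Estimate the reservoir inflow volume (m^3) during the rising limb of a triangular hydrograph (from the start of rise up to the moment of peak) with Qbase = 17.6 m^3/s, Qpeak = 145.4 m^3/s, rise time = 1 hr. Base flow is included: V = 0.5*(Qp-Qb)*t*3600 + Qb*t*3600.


V = 0.5*(145.4 - 17.6)*1*3600 + 17.6*1*3600 = 293400.0000 m^3


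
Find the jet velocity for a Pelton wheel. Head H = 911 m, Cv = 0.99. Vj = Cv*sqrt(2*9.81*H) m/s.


Vj = 0.99 * sqrt(2*9.81*911) = 132.3561 m/s


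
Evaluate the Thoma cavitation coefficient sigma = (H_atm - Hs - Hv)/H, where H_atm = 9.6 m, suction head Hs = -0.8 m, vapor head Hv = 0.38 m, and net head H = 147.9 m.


sigma = (9.6 - (-0.8) - 0.38) / 147.9 = 0.0677


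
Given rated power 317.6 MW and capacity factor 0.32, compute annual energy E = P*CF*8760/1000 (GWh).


E = 317.6 * 0.32 * 8760 / 1000 = 890.2963 GWh


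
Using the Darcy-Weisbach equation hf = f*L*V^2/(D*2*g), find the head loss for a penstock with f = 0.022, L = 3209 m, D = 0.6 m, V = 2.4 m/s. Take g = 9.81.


hf = 0.022 * 3209 * 2.4^2 / (0.6 * 2 * 9.81) = 34.5434 m


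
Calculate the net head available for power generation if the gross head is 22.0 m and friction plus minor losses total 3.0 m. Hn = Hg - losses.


Hn = 22.0 - 3.0 = 19.0000 m


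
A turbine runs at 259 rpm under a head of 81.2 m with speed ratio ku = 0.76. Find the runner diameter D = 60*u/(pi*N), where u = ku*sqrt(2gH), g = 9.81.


u = 0.76 * sqrt(2*9.81*81.2) = 30.3348 m/s
D = 60 * 30.3348 / (pi * 259) = 2.2369 m


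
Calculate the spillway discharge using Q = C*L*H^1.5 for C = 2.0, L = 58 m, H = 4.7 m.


Q = 2.0 * 58 * 4.7^1.5 = 1181.9654 m^3/s


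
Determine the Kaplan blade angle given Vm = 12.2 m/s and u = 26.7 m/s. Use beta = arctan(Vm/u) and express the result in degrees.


beta = arctan(12.2 / 26.7) = 24.5570 degrees


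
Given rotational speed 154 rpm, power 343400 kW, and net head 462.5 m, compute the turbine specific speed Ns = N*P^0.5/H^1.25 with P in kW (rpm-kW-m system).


Ns = 154 * 343400^0.5 / 462.5^1.25 = 42.0757


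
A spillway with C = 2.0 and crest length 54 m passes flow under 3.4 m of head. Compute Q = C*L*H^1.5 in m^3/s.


Q = 2.0 * 54 * 3.4^1.5 = 677.0833 m^3/s


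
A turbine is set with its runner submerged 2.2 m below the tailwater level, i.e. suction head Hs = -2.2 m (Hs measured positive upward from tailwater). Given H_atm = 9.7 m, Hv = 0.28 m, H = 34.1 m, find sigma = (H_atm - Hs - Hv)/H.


sigma = (9.7 - (-2.2) - 0.28) / 34.1 = 0.3408


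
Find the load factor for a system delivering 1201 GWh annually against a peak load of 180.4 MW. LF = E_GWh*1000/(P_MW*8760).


LF = 1201 * 1000 / (180.4 * 8760) = 0.7600


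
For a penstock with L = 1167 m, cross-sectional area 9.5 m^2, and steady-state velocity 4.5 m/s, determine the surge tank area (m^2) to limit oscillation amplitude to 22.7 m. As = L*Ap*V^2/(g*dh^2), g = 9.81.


As = 1167 * 9.5 * 4.5^2 / (9.81 * 22.7^2) = 44.4118 m^2


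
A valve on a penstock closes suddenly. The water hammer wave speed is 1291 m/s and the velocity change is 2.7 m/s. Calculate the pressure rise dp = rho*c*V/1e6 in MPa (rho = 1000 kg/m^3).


dp = 1000 * 1291 * 2.7 / 1e6 = 3.4857 MPa


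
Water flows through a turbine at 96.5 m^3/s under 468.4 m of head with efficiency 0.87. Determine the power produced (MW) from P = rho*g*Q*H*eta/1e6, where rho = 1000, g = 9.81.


P = 1000 * 9.81 * 96.5 * 468.4 * 0.87 / 1e6 = 385.7736 MW


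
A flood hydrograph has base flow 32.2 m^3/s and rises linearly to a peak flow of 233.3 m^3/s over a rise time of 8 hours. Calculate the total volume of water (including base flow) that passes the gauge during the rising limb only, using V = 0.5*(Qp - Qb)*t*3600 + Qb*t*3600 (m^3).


V = 0.5*(233.3 - 32.2)*8*3600 + 32.2*8*3600 = 3.8232e+06 m^3


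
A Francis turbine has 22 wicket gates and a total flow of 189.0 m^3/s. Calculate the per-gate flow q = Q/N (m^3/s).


q = 189.0 / 22 = 8.5909 m^3/s


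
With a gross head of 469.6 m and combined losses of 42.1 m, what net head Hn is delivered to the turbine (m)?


Hn = 469.6 - 42.1 = 427.5000 m


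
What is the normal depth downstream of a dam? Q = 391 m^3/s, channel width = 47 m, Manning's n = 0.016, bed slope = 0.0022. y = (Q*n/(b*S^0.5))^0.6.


y = (391 * 0.016 / (47 * 0.0022^0.5))^0.6 = 1.8698 m


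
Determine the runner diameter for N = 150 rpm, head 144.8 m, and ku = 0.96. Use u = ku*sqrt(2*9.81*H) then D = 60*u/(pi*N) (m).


u = 0.96 * sqrt(2*9.81*144.8) = 51.1688 m/s
D = 60 * 51.1688 / (pi * 150) = 6.5150 m


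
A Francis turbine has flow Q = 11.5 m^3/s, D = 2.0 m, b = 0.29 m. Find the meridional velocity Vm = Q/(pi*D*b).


Vm = 11.5 / (pi * 2.0 * 0.29) = 6.3113 m/s


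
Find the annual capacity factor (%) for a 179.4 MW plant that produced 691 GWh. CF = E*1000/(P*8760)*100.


CF = 691 * 1000 / (179.4 * 8760) * 100 = 43.9695 %


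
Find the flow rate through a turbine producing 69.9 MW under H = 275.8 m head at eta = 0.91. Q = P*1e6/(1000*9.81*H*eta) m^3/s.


Q = 69.9 * 1e6 / (1000 * 9.81 * 275.8 * 0.91) = 28.3905 m^3/s


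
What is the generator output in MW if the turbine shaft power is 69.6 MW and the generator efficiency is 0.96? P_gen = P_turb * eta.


P_gen = 69.6 * 0.96 = 66.8160 MW


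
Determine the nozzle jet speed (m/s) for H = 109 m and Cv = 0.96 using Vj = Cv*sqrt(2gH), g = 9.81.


Vj = 0.96 * sqrt(2*9.81*109) = 44.3950 m/s


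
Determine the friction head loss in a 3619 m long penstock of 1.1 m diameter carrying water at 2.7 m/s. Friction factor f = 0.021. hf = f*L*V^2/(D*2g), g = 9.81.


hf = 0.021 * 3619 * 2.7^2 / (1.1 * 2 * 9.81) = 25.6711 m


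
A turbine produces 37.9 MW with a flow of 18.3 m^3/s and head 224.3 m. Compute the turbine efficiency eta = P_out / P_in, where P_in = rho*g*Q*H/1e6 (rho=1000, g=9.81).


P_in = 1000 * 9.81 * 18.3 * 224.3 / 1e6 = 40.2670 MW
eta = 37.9 / 40.2670 = 0.9412


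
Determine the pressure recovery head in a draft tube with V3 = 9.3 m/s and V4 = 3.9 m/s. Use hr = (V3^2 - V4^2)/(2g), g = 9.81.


hr = (9.3^2 - 3.9^2) / (2*9.81) = 3.6330 m


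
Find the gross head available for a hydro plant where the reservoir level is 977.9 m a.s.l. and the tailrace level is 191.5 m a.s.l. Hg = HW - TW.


Hg = 977.9 - 191.5 = 786.4000 m


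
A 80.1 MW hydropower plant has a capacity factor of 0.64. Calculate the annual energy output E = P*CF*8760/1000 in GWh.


E = 80.1 * 0.64 * 8760 / 1000 = 449.0726 GWh


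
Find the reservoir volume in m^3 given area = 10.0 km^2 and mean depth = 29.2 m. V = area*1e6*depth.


V = 10.0 * 1e6 * 29.2 = 2.9200e+08 m^3


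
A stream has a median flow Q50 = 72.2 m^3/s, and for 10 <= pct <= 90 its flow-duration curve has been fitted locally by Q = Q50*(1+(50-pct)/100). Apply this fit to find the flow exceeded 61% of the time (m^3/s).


Q = 72.2 * (1 + (50 - 61)/100) = 64.2580 m^3/s


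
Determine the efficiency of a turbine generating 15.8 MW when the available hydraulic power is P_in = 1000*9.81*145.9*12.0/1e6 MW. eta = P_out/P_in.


P_in = 1000 * 9.81 * 145.9 * 12.0 / 1e6 = 17.1753 MW
eta = 15.8 / 17.1753 = 0.9199


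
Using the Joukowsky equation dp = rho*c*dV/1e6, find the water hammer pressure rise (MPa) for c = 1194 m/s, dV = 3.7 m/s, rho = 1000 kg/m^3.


dp = 1000 * 1194 * 3.7 / 1e6 = 4.4178 MPa


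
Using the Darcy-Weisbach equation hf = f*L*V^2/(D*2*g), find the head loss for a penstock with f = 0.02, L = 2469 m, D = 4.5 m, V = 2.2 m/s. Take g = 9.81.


hf = 0.02 * 2469 * 2.2^2 / (4.5 * 2 * 9.81) = 2.7070 m


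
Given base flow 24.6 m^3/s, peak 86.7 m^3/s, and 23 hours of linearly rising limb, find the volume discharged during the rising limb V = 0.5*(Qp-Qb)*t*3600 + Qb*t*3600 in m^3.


V = 0.5*(86.7 - 24.6)*23*3600 + 24.6*23*3600 = 4.6078e+06 m^3


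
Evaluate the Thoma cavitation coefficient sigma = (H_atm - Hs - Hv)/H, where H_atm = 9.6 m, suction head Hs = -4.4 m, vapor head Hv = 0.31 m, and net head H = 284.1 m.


sigma = (9.6 - (-4.4) - 0.31) / 284.1 = 0.0482


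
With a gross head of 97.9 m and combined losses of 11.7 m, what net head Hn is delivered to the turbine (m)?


Hn = 97.9 - 11.7 = 86.2000 m


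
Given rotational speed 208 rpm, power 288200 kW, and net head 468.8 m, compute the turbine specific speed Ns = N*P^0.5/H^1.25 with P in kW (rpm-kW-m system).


Ns = 208 * 288200^0.5 / 468.8^1.25 = 51.1889


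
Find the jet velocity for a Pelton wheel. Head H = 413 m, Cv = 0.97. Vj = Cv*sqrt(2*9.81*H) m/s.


Vj = 0.97 * sqrt(2*9.81*413) = 87.3165 m/s


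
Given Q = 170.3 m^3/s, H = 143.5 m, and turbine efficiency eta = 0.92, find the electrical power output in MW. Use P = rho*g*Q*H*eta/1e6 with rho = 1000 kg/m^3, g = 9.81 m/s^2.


P = 1000 * 9.81 * 170.3 * 143.5 * 0.92 / 1e6 = 220.5583 MW


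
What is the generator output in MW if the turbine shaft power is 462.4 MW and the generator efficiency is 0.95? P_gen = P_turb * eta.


P_gen = 462.4 * 0.95 = 439.2800 MW


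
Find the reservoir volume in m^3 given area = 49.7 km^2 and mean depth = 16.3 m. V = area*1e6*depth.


V = 49.7 * 1e6 * 16.3 = 8.1011e+08 m^3


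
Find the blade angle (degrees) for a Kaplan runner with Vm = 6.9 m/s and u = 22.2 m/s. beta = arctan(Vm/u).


beta = arctan(6.9 / 22.2) = 17.2658 degrees


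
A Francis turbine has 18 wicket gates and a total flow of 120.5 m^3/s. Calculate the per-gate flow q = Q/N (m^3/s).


q = 120.5 / 18 = 6.6944 m^3/s


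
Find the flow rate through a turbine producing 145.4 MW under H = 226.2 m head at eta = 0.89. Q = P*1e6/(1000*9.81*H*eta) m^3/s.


Q = 145.4 * 1e6 / (1000 * 9.81 * 226.2 * 0.89) = 73.6229 m^3/s


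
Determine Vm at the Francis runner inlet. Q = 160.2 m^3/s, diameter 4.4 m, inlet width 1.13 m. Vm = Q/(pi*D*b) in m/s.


Vm = 160.2 / (pi * 4.4 * 1.13) = 10.2561 m/s


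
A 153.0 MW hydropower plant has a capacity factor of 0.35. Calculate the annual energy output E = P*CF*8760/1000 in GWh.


E = 153.0 * 0.35 * 8760 / 1000 = 469.0980 GWh


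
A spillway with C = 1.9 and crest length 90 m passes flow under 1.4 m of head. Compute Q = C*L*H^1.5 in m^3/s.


Q = 1.9 * 90 * 1.4^1.5 = 283.2619 m^3/s


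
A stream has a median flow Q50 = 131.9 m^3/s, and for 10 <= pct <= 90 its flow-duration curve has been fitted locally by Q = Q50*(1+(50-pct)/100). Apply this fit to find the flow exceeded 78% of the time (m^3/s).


Q = 131.9 * (1 + (50 - 78)/100) = 94.9680 m^3/s


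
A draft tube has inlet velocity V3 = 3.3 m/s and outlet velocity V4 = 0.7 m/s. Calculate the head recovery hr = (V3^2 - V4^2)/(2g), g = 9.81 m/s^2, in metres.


hr = (3.3^2 - 0.7^2) / (2*9.81) = 0.5301 m


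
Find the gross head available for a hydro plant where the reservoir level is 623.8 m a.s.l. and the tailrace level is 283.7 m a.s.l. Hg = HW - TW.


Hg = 623.8 - 283.7 = 340.1000 m


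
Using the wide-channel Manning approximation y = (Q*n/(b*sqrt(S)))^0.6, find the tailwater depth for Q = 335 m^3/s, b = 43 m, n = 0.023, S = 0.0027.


y = (335 * 0.023 / (43 * 0.0027^0.5))^0.6 = 2.1017 m


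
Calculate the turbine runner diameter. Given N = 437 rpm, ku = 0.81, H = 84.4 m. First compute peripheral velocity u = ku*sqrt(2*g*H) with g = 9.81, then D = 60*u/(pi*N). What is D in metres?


u = 0.81 * sqrt(2*9.81*84.4) = 32.9614 m/s
D = 60 * 32.9614 / (pi * 437) = 1.4405 m


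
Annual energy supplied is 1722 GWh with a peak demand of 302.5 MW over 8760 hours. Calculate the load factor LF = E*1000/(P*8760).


LF = 1722 * 1000 / (302.5 * 8760) = 0.6498


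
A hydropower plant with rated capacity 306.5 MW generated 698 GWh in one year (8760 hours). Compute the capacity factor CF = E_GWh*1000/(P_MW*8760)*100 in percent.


CF = 698 * 1000 / (306.5 * 8760) * 100 = 25.9969 %


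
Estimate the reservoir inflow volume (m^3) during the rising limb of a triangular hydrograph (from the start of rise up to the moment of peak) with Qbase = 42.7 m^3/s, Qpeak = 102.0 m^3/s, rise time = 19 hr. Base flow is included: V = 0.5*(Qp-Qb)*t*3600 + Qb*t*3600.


V = 0.5*(102.0 - 42.7)*19*3600 + 42.7*19*3600 = 4.9487e+06 m^3


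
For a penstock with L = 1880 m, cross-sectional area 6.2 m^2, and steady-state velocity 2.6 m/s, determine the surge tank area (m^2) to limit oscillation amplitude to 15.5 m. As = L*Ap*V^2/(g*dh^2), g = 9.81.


As = 1880 * 6.2 * 2.6^2 / (9.81 * 15.5^2) = 33.4321 m^2


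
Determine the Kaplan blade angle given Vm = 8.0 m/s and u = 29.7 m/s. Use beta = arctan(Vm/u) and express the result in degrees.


beta = arctan(8.0 / 29.7) = 15.0754 degrees


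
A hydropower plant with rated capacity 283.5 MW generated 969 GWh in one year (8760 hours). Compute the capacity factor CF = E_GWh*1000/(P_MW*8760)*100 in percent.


CF = 969 * 1000 / (283.5 * 8760) * 100 = 39.0181 %


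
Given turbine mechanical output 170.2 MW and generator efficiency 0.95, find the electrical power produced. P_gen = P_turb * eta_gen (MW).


P_gen = 170.2 * 0.95 = 161.6900 MW


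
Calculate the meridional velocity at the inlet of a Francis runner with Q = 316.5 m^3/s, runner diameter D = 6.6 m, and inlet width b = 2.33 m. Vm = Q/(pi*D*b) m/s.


Vm = 316.5 / (pi * 6.6 * 2.33) = 6.5512 m/s


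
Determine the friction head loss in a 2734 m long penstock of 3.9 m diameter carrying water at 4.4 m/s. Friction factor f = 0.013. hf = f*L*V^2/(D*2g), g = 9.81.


hf = 0.013 * 2734 * 4.4^2 / (3.9 * 2 * 9.81) = 8.9926 m


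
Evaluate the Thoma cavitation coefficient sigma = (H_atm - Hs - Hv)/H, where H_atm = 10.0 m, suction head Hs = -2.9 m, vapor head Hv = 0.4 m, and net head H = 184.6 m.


sigma = (10.0 - (-2.9) - 0.4) / 184.6 = 0.0677


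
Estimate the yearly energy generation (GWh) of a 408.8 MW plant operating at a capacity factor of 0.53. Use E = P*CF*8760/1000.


E = 408.8 * 0.53 * 8760 / 1000 = 1897.9766 GWh


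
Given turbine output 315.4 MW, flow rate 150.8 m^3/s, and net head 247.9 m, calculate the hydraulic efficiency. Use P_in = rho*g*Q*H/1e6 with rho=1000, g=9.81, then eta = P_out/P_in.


P_in = 1000 * 9.81 * 150.8 * 247.9 / 1e6 = 366.7304 MW
eta = 315.4 / 366.7304 = 0.8600


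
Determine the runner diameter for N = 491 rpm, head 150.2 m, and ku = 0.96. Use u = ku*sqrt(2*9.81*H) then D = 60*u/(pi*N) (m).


u = 0.96 * sqrt(2*9.81*150.2) = 52.1142 m/s
D = 60 * 52.1142 / (pi * 491) = 2.0271 m


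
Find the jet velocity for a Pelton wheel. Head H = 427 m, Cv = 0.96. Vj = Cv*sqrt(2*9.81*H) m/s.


Vj = 0.96 * sqrt(2*9.81*427) = 87.8688 m/s


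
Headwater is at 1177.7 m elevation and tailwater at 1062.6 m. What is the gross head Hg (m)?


Hg = 1177.7 - 1062.6 = 115.1000 m


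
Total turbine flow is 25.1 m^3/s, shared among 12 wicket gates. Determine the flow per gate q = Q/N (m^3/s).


q = 25.1 / 12 = 2.0917 m^3/s


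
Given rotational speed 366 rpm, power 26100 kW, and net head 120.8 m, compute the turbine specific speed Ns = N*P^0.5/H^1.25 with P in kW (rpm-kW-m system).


Ns = 366 * 26100^0.5 / 120.8^1.25 = 147.6446


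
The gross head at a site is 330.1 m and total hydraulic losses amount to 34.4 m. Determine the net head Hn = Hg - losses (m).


Hn = 330.1 - 34.4 = 295.7000 m


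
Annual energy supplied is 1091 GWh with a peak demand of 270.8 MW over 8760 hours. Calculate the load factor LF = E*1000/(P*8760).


LF = 1091 * 1000 / (270.8 * 8760) = 0.4599


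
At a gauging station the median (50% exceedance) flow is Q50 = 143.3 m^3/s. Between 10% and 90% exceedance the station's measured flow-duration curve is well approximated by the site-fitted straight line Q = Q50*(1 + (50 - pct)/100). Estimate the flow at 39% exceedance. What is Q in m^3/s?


Q = 143.3 * (1 + (50 - 39)/100) = 159.0630 m^3/s


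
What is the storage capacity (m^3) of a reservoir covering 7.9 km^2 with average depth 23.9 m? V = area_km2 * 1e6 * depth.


V = 7.9 * 1e6 * 23.9 = 1.8881e+08 m^3


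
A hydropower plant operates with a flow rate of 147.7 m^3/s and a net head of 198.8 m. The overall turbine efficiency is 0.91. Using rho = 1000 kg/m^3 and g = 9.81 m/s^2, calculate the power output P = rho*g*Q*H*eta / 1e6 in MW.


P = 1000 * 9.81 * 147.7 * 198.8 * 0.91 / 1e6 = 262.1243 MW


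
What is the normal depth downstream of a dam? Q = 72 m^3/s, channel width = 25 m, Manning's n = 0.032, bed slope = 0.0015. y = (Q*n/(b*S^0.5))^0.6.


y = (72 * 0.032 / (25 * 0.0015^0.5))^0.6 = 1.6823 m


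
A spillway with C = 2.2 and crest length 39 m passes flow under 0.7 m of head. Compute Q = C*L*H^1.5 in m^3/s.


Q = 2.2 * 39 * 0.7^1.5 = 50.2498 m^3/s


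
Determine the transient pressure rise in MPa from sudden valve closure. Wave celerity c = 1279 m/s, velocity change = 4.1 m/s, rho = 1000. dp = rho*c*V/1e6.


dp = 1000 * 1279 * 4.1 / 1e6 = 5.2439 MPa


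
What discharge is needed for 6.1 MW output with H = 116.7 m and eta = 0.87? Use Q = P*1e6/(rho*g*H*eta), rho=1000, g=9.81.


Q = 6.1 * 1e6 / (1000 * 9.81 * 116.7 * 0.87) = 6.1245 m^3/s


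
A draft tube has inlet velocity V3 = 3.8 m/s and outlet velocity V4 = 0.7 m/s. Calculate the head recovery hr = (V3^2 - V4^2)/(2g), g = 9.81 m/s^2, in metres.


hr = (3.8^2 - 0.7^2) / (2*9.81) = 0.7110 m


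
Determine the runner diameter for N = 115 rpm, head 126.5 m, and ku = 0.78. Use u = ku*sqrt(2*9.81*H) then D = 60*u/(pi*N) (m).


u = 0.78 * sqrt(2*9.81*126.5) = 38.8588 m/s
D = 60 * 38.8588 / (pi * 115) = 6.4535 m


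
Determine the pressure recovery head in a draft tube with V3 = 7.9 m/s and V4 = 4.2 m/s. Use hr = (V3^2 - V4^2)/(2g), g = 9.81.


hr = (7.9^2 - 4.2^2) / (2*9.81) = 2.2819 m


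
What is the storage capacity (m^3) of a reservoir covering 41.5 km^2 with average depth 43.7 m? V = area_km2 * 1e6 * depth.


V = 41.5 * 1e6 * 43.7 = 1.8136e+09 m^3


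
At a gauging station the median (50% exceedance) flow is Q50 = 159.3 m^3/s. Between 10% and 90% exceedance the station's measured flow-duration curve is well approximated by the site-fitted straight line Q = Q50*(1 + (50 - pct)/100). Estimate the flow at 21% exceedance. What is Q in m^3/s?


Q = 159.3 * (1 + (50 - 21)/100) = 205.4970 m^3/s


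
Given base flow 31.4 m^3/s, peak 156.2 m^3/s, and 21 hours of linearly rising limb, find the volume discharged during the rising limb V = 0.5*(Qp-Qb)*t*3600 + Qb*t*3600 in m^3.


V = 0.5*(156.2 - 31.4)*21*3600 + 31.4*21*3600 = 7.0913e+06 m^3


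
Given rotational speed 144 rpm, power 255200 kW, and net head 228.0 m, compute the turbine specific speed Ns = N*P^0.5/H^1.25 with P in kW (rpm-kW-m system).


Ns = 144 * 255200^0.5 / 228.0^1.25 = 82.1078


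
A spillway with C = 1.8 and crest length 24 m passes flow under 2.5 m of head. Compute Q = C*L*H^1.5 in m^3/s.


Q = 1.8 * 24 * 2.5^1.5 = 170.7630 m^3/s


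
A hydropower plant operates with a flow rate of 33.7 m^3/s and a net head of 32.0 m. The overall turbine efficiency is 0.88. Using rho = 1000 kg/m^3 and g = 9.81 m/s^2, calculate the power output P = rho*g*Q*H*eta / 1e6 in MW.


P = 1000 * 9.81 * 33.7 * 32.0 * 0.88 / 1e6 = 9.3096 MW


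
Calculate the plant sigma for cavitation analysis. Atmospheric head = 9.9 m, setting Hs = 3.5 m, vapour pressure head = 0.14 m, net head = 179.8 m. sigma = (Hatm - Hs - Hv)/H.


sigma = (9.9 - 3.5 - 0.14) / 179.8 = 0.0348


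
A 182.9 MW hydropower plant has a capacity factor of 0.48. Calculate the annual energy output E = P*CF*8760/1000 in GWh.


E = 182.9 * 0.48 * 8760 / 1000 = 769.0579 GWh


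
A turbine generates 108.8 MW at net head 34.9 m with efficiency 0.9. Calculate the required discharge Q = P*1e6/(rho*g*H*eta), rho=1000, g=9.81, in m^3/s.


Q = 108.8 * 1e6 / (1000 * 9.81 * 34.9 * 0.9) = 353.0953 m^3/s


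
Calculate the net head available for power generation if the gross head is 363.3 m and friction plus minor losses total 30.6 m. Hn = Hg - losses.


Hn = 363.3 - 30.6 = 332.7000 m


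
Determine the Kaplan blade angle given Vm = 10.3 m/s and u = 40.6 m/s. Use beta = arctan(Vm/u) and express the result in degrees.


beta = arctan(10.3 / 40.6) = 14.2353 degrees


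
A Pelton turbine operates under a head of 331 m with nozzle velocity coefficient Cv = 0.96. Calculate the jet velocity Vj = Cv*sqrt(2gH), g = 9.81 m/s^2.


Vj = 0.96 * sqrt(2*9.81*331) = 77.3633 m/s


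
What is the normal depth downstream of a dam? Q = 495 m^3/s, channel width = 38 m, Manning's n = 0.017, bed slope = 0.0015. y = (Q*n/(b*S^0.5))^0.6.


y = (495 * 0.017 / (38 * 0.0015^0.5))^0.6 = 2.8467 m


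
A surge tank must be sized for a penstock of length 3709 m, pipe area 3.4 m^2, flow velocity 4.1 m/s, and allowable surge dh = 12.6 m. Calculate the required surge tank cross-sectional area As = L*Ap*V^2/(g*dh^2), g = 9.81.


As = 3709 * 3.4 * 4.1^2 / (9.81 * 12.6^2) = 136.1110 m^2


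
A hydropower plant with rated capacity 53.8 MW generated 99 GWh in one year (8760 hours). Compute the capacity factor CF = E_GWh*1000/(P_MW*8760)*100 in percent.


CF = 99 * 1000 / (53.8 * 8760) * 100 = 21.0063 %


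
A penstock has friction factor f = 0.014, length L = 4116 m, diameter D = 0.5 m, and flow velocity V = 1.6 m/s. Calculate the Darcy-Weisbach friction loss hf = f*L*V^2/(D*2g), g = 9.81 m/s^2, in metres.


hf = 0.014 * 4116 * 1.6^2 / (0.5 * 2 * 9.81) = 15.0375 m


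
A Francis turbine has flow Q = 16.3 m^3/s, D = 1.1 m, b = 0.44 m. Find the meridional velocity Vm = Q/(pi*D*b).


Vm = 16.3 / (pi * 1.1 * 0.44) = 10.7199 m/s


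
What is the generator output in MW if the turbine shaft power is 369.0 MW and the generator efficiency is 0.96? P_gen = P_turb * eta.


P_gen = 369.0 * 0.96 = 354.2400 MW


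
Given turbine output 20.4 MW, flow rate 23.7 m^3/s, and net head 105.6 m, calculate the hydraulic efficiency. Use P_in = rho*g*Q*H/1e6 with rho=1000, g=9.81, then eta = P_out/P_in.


P_in = 1000 * 9.81 * 23.7 * 105.6 / 1e6 = 24.5517 MW
eta = 20.4 / 24.5517 = 0.8309


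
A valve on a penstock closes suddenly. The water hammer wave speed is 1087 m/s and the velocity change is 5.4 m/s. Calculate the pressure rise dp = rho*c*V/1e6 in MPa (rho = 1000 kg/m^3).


dp = 1000 * 1087 * 5.4 / 1e6 = 5.8698 MPa


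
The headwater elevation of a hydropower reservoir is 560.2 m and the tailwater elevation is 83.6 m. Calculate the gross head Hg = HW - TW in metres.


Hg = 560.2 - 83.6 = 476.6000 m


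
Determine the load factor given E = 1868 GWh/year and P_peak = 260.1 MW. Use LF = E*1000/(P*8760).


LF = 1868 * 1000 / (260.1 * 8760) = 0.8198


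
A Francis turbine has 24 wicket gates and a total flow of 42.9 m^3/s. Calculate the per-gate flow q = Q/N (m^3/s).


q = 42.9 / 24 = 1.7875 m^3/s


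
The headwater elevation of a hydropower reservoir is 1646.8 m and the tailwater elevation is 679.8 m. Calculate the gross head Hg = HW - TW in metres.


Hg = 1646.8 - 679.8 = 967.0000 m


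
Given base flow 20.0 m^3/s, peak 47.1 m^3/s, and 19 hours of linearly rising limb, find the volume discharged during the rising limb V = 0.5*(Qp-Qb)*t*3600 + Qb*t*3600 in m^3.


V = 0.5*(47.1 - 20.0)*19*3600 + 20.0*19*3600 = 2.2948e+06 m^3


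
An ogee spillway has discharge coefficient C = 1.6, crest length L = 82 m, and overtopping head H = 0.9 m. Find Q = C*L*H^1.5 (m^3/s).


Q = 1.6 * 82 * 0.9^1.5 = 112.0205 m^3/s


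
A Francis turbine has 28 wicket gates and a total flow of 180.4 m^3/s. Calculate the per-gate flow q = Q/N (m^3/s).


q = 180.4 / 28 = 6.4429 m^3/s


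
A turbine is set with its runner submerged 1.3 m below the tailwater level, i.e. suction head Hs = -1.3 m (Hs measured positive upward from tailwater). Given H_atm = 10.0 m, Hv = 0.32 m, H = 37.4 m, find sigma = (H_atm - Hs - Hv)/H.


sigma = (10.0 - (-1.3) - 0.32) / 37.4 = 0.2936


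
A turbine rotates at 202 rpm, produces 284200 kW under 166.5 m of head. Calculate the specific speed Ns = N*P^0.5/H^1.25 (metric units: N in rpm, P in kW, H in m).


Ns = 202 * 284200^0.5 / 166.5^1.25 = 180.0510


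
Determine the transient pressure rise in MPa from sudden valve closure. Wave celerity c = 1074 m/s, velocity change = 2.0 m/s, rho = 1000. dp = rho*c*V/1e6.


dp = 1000 * 1074 * 2.0 / 1e6 = 2.1480 MPa


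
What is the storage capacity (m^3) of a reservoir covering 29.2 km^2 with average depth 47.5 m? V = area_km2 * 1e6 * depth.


V = 29.2 * 1e6 * 47.5 = 1.3870e+09 m^3


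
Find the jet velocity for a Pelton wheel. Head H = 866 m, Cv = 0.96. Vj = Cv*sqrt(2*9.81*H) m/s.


Vj = 0.96 * sqrt(2*9.81*866) = 125.1353 m/s


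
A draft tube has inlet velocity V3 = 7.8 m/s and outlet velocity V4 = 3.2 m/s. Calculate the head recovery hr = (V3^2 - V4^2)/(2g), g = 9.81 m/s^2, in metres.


hr = (7.8^2 - 3.2^2) / (2*9.81) = 2.5790 m


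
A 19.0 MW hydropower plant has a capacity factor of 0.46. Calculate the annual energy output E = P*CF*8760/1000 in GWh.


E = 19.0 * 0.46 * 8760 / 1000 = 76.5624 GWh


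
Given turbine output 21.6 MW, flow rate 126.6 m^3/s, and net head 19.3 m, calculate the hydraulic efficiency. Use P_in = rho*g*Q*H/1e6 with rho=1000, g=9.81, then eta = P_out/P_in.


P_in = 1000 * 9.81 * 126.6 * 19.3 / 1e6 = 23.9696 MW
eta = 21.6 / 23.9696 = 0.9011


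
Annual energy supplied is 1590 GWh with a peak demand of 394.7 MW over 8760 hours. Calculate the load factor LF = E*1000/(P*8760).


LF = 1590 * 1000 / (394.7 * 8760) = 0.4599


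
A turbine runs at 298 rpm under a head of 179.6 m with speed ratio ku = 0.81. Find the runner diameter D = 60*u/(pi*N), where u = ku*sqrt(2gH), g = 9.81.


u = 0.81 * sqrt(2*9.81*179.6) = 48.0826 m/s
D = 60 * 48.0826 / (pi * 298) = 3.0816 m


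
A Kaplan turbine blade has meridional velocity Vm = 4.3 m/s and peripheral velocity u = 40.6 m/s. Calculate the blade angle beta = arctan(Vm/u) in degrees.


beta = arctan(4.3 / 40.6) = 6.0457 degrees


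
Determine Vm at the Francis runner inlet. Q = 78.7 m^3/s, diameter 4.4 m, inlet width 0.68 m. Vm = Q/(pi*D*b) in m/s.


Vm = 78.7 / (pi * 4.4 * 0.68) = 8.3727 m/s


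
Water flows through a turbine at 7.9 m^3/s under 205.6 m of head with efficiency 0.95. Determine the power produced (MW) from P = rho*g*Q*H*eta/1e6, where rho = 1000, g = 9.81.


P = 1000 * 9.81 * 7.9 * 205.6 * 0.95 / 1e6 = 15.1371 MW


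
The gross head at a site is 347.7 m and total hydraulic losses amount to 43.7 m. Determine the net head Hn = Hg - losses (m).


Hn = 347.7 - 43.7 = 304.0000 m


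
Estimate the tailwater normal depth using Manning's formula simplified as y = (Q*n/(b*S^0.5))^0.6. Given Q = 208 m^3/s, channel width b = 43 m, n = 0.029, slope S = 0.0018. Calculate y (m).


y = (208 * 0.029 / (43 * 0.0018^0.5))^0.6 = 2.0493 m


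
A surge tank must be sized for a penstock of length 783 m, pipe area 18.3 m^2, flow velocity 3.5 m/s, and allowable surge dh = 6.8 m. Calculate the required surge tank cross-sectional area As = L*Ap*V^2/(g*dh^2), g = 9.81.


As = 783 * 18.3 * 3.5^2 / (9.81 * 6.8^2) = 386.9565 m^2


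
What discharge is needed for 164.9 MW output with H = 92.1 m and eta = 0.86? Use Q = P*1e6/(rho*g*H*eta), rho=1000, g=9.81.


Q = 164.9 * 1e6 / (1000 * 9.81 * 92.1 * 0.86) = 212.2235 m^3/s


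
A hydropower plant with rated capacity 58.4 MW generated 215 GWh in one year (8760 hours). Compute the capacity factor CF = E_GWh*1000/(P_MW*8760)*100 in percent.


CF = 215 * 1000 / (58.4 * 8760) * 100 = 42.0263 %


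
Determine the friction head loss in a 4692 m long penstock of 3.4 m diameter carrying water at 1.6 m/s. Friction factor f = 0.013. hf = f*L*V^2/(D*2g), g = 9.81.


hf = 0.013 * 4692 * 1.6^2 / (3.4 * 2 * 9.81) = 2.3408 m


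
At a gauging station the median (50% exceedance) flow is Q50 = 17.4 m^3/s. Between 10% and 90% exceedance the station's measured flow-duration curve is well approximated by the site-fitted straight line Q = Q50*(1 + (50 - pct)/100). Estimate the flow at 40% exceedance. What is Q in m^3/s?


Q = 17.4 * (1 + (50 - 40)/100) = 19.1400 m^3/s


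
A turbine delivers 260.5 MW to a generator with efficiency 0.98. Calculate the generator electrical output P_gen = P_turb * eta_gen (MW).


P_gen = 260.5 * 0.98 = 255.2900 MW


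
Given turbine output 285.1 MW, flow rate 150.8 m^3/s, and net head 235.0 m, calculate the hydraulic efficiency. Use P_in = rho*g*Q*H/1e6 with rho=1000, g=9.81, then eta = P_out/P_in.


P_in = 1000 * 9.81 * 150.8 * 235.0 / 1e6 = 347.6468 MW
eta = 285.1 / 347.6468 = 0.8201


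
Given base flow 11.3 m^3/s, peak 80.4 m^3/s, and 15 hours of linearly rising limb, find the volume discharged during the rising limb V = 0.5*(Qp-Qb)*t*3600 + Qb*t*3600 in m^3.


V = 0.5*(80.4 - 11.3)*15*3600 + 11.3*15*3600 = 2.4759e+06 m^3


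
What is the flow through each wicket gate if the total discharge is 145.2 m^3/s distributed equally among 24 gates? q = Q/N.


q = 145.2 / 24 = 6.0500 m^3/s


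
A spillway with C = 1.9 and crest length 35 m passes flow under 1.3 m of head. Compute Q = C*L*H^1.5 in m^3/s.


Q = 1.9 * 35 * 1.3^1.5 = 98.5682 m^3/s


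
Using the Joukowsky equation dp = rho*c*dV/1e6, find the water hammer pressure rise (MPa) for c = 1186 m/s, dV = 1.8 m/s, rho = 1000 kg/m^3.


dp = 1000 * 1186 * 1.8 / 1e6 = 2.1348 MPa


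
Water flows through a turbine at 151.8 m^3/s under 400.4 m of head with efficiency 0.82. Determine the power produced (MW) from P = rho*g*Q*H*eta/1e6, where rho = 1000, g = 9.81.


P = 1000 * 9.81 * 151.8 * 400.4 * 0.82 / 1e6 = 488.9323 MW


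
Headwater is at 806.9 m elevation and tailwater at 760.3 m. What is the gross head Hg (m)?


Hg = 806.9 - 760.3 = 46.6000 m


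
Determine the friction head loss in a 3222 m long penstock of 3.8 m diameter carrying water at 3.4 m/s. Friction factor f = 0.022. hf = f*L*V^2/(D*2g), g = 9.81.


hf = 0.022 * 3222 * 3.4^2 / (3.8 * 2 * 9.81) = 10.9907 m


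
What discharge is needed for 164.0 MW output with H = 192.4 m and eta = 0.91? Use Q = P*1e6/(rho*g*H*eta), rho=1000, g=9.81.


Q = 164.0 * 1e6 / (1000 * 9.81 * 192.4 * 0.91) = 95.4835 m^3/s


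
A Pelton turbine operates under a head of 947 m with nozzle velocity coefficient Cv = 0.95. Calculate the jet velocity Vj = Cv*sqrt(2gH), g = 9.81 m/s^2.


Vj = 0.95 * sqrt(2*9.81*947) = 129.4935 m/s


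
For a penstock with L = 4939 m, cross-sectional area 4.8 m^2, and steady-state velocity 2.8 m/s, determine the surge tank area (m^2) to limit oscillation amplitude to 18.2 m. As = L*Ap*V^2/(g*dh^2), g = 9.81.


As = 4939 * 4.8 * 2.8^2 / (9.81 * 18.2^2) = 57.1985 m^2


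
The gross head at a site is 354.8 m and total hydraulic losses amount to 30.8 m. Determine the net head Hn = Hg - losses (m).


Hn = 354.8 - 30.8 = 324.0000 m


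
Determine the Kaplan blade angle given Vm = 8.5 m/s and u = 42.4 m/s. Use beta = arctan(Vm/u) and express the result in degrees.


beta = arctan(8.5 / 42.4) = 11.3359 degrees


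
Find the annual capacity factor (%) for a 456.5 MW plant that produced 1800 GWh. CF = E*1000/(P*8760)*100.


CF = 1800 * 1000 / (456.5 * 8760) * 100 = 45.0119 %


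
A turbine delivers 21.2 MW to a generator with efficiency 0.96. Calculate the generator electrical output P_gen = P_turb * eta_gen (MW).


P_gen = 21.2 * 0.96 = 20.3520 MW


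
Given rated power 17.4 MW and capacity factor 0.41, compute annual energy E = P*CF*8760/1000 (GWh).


E = 17.4 * 0.41 * 8760 / 1000 = 62.4938 GWh


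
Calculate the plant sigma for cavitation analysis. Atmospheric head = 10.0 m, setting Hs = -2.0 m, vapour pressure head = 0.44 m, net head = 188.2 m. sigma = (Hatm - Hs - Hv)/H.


sigma = (10.0 - (-2.0) - 0.44) / 188.2 = 0.0614


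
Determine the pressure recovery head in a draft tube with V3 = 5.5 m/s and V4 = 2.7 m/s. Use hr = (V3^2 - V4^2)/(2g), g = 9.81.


hr = (5.5^2 - 2.7^2) / (2*9.81) = 1.1702 m


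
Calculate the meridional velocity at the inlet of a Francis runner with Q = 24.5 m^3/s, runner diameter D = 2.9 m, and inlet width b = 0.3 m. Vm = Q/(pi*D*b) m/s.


Vm = 24.5 / (pi * 2.9 * 0.3) = 8.9639 m/s


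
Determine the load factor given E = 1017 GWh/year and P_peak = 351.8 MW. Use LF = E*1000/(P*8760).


LF = 1017 * 1000 / (351.8 * 8760) = 0.3300


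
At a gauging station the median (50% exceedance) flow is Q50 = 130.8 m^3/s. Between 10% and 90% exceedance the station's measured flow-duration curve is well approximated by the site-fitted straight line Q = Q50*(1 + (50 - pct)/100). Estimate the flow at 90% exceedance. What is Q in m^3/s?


Q = 130.8 * (1 + (50 - 90)/100) = 78.4800 m^3/s


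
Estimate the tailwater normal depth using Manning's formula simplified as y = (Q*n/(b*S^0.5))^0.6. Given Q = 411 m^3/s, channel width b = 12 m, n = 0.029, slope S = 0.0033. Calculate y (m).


y = (411 * 0.029 / (12 * 0.0033^0.5))^0.6 = 5.5294 m


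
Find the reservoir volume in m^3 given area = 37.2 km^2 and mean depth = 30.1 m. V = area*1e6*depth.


V = 37.2 * 1e6 * 30.1 = 1.1197e+09 m^3


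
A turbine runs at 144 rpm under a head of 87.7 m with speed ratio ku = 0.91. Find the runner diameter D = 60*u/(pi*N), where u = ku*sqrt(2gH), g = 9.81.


u = 0.91 * sqrt(2*9.81*87.7) = 37.7477 m/s
D = 60 * 37.7477 / (pi * 144) = 5.0064 m


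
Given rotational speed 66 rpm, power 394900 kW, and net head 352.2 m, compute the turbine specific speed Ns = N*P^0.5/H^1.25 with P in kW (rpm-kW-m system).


Ns = 66 * 394900^0.5 / 352.2^1.25 = 27.1832


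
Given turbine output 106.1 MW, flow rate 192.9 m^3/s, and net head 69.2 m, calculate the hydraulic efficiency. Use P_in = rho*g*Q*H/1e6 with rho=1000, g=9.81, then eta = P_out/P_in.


P_in = 1000 * 9.81 * 192.9 * 69.2 / 1e6 = 130.9506 MW
eta = 106.1 / 130.9506 = 0.8102


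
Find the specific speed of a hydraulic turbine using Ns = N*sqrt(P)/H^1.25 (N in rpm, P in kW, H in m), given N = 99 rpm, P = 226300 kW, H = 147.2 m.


Ns = 99 * 226300^0.5 / 147.2^1.25 = 91.8529


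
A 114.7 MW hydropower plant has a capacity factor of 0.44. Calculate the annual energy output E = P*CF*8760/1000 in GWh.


E = 114.7 * 0.44 * 8760 / 1000 = 442.0997 GWh


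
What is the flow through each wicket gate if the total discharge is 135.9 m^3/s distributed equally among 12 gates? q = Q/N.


q = 135.9 / 12 = 11.3250 m^3/s


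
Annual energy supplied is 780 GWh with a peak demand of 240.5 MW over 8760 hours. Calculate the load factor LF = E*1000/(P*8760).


LF = 780 * 1000 / (240.5 * 8760) = 0.3702


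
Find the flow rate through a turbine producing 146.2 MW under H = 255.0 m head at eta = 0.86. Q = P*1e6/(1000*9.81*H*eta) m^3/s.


Q = 146.2 * 1e6 / (1000 * 9.81 * 255.0 * 0.86) = 67.9579 m^3/s


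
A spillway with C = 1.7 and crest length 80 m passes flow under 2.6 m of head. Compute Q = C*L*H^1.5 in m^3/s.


Q = 1.7 * 80 * 2.6^1.5 = 570.1629 m^3/s


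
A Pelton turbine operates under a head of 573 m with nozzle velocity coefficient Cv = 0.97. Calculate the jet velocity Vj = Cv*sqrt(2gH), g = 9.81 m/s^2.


Vj = 0.97 * sqrt(2*9.81*573) = 102.8486 m/s


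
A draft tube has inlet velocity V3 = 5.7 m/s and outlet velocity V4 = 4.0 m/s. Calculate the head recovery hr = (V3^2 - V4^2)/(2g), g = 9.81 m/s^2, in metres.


hr = (5.7^2 - 4.0^2) / (2*9.81) = 0.8405 m
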